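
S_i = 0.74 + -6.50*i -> [0.74, -5.76, -12.26, -18.76, -25.26]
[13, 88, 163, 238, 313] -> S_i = 13 + 75*i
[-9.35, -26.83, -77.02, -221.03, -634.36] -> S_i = -9.35*2.87^i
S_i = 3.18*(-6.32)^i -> [3.18, -20.1, 127.02, -802.75, 5073.36]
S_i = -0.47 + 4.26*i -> [-0.47, 3.79, 8.05, 12.31, 16.57]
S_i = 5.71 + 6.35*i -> [5.71, 12.06, 18.41, 24.76, 31.11]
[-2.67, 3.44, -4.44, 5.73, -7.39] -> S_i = -2.67*(-1.29)^i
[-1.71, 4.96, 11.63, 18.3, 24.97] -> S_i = -1.71 + 6.67*i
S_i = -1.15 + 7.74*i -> [-1.15, 6.59, 14.33, 22.07, 29.81]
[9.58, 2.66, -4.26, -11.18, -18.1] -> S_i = 9.58 + -6.92*i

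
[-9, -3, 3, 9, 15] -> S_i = -9 + 6*i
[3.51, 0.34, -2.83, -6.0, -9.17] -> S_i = 3.51 + -3.17*i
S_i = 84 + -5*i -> [84, 79, 74, 69, 64]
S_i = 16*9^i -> [16, 144, 1296, 11664, 104976]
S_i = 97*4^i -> [97, 388, 1552, 6208, 24832]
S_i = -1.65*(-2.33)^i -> [-1.65, 3.84, -8.96, 20.87, -48.63]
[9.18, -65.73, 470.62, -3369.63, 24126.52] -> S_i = 9.18*(-7.16)^i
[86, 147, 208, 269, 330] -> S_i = 86 + 61*i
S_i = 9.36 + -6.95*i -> [9.36, 2.41, -4.54, -11.49, -18.44]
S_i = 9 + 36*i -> [9, 45, 81, 117, 153]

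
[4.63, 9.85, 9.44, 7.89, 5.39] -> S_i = Random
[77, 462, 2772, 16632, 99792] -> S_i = 77*6^i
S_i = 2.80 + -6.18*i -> [2.8, -3.38, -9.56, -15.74, -21.92]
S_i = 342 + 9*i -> [342, 351, 360, 369, 378]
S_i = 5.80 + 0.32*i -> [5.8, 6.12, 6.44, 6.76, 7.08]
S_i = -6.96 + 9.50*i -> [-6.96, 2.54, 12.04, 21.54, 31.04]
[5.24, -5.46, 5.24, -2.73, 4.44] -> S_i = Random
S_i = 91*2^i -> [91, 182, 364, 728, 1456]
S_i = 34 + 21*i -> [34, 55, 76, 97, 118]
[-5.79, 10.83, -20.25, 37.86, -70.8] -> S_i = -5.79*(-1.87)^i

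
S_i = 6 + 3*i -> [6, 9, 12, 15, 18]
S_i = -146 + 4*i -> [-146, -142, -138, -134, -130]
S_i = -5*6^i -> [-5, -30, -180, -1080, -6480]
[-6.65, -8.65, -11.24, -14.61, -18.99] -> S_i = -6.65*1.30^i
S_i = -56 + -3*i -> [-56, -59, -62, -65, -68]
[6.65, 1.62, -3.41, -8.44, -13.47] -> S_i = 6.65 + -5.03*i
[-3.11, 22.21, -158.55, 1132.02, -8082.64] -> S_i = -3.11*(-7.14)^i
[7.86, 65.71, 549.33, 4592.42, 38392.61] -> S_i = 7.86*8.36^i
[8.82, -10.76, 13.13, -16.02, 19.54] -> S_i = 8.82*(-1.22)^i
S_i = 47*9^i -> [47, 423, 3807, 34263, 308367]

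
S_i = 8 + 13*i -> [8, 21, 34, 47, 60]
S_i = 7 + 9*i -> [7, 16, 25, 34, 43]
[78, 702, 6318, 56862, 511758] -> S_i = 78*9^i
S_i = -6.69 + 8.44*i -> [-6.69, 1.75, 10.19, 18.63, 27.07]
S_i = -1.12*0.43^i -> [-1.12, -0.48, -0.21, -0.09, -0.04]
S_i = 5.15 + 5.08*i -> [5.15, 10.23, 15.31, 20.39, 25.47]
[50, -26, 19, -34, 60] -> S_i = Random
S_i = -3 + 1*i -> [-3, -2, -1, 0, 1]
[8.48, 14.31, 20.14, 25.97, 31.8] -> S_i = 8.48 + 5.83*i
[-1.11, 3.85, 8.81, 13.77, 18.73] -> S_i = -1.11 + 4.96*i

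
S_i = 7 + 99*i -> [7, 106, 205, 304, 403]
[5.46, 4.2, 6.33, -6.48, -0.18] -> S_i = Random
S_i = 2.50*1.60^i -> [2.5, 4.0, 6.4, 10.24, 16.38]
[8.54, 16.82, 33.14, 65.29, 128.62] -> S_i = 8.54*1.97^i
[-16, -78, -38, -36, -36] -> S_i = Random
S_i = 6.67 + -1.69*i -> [6.67, 4.98, 3.29, 1.6, -0.09]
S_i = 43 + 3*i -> [43, 46, 49, 52, 55]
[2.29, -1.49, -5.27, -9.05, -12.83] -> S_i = 2.29 + -3.78*i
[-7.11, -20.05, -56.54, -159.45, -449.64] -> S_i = -7.11*2.82^i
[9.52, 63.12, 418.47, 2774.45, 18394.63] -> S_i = 9.52*6.63^i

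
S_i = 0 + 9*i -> [0, 9, 18, 27, 36]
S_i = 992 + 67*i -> [992, 1059, 1126, 1193, 1260]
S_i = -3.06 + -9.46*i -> [-3.06, -12.52, -21.98, -31.44, -40.9]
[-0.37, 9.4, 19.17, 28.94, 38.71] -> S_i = -0.37 + 9.77*i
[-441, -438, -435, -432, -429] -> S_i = -441 + 3*i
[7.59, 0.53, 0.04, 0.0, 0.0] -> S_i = 7.59*0.07^i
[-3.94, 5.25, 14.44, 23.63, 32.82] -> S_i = -3.94 + 9.19*i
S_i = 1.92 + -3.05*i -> [1.92, -1.13, -4.18, -7.23, -10.28]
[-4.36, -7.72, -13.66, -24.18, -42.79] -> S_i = -4.36*1.77^i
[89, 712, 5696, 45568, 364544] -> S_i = 89*8^i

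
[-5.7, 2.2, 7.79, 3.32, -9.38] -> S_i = Random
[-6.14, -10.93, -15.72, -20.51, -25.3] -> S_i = -6.14 + -4.79*i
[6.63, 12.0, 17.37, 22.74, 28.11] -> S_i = 6.63 + 5.37*i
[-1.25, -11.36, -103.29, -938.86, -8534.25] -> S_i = -1.25*9.09^i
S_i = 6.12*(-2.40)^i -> [6.12, -14.69, 35.25, -84.6, 203.05]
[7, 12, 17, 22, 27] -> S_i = 7 + 5*i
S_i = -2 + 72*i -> [-2, 70, 142, 214, 286]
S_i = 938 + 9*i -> [938, 947, 956, 965, 974]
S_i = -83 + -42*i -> [-83, -125, -167, -209, -251]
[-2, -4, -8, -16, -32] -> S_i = -2*2^i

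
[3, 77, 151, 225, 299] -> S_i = 3 + 74*i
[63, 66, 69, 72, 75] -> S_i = 63 + 3*i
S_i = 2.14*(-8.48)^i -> [2.14, -18.15, 153.89, -1304.97, 11066.17]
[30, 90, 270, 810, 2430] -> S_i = 30*3^i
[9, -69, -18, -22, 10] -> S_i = Random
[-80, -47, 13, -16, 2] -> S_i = Random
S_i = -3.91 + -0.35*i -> [-3.91, -4.26, -4.61, -4.96, -5.31]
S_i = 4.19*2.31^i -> [4.19, 9.68, 22.36, 51.65, 119.31]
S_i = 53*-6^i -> [53, -318, 1908, -11448, 68688]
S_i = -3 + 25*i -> [-3, 22, 47, 72, 97]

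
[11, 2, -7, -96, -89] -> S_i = Random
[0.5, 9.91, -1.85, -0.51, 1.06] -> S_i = Random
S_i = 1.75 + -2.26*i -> [1.75, -0.51, -2.77, -5.03, -7.29]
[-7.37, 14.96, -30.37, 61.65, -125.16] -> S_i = -7.37*(-2.03)^i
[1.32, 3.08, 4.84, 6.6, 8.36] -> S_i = 1.32 + 1.76*i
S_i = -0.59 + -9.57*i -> [-0.59, -10.16, -19.73, -29.3, -38.87]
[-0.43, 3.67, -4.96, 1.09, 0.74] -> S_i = Random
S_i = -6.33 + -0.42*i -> [-6.33, -6.75, -7.17, -7.59, -8.01]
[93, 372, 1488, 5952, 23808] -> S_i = 93*4^i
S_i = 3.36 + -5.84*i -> [3.36, -2.48, -8.32, -14.16, -20.0]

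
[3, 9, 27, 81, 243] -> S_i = 3*3^i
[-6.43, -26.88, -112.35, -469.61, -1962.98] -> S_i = -6.43*4.18^i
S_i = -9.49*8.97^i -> [-9.49, -85.13, -763.57, -6849.26, -61437.85]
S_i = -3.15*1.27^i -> [-3.15, -4.0, -5.08, -6.45, -8.19]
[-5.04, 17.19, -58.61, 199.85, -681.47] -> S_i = -5.04*(-3.41)^i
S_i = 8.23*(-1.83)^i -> [8.23, -15.06, 27.56, -50.44, 92.3]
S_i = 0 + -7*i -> [0, -7, -14, -21, -28]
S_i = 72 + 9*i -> [72, 81, 90, 99, 108]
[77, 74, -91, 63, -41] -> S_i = Random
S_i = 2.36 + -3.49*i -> [2.36, -1.13, -4.62, -8.11, -11.6]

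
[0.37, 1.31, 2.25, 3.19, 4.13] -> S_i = 0.37 + 0.94*i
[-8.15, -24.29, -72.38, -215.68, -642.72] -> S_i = -8.15*2.98^i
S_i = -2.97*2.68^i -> [-2.97, -7.96, -21.33, -57.17, -153.21]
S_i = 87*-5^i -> [87, -435, 2175, -10875, 54375]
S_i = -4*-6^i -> [-4, 24, -144, 864, -5184]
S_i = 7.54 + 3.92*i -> [7.54, 11.46, 15.38, 19.3, 23.22]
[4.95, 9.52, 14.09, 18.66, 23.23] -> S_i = 4.95 + 4.57*i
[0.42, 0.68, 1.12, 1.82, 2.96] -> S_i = 0.42*1.63^i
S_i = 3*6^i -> [3, 18, 108, 648, 3888]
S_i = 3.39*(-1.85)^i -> [3.39, -6.27, 11.6, -21.46, 39.71]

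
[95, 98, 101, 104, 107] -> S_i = 95 + 3*i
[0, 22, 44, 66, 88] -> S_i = 0 + 22*i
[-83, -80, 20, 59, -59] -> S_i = Random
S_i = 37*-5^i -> [37, -185, 925, -4625, 23125]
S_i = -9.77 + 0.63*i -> [-9.77, -9.14, -8.51, -7.88, -7.25]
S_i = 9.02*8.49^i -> [9.02, 76.58, 650.16, 5519.88, 46863.78]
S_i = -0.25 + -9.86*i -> [-0.25, -10.11, -19.97, -29.83, -39.69]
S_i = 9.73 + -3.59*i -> [9.73, 6.14, 2.55, -1.04, -4.63]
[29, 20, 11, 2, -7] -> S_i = 29 + -9*i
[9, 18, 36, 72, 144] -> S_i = 9*2^i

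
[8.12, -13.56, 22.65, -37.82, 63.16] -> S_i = 8.12*(-1.67)^i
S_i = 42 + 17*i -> [42, 59, 76, 93, 110]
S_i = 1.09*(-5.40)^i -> [1.09, -5.89, 31.78, -171.64, 926.83]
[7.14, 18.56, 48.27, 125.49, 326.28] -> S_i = 7.14*2.60^i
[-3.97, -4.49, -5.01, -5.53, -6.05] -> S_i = -3.97 + -0.52*i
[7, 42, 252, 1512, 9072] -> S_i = 7*6^i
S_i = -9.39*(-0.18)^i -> [-9.39, 1.69, -0.3, 0.05, -0.01]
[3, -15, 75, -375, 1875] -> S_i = 3*-5^i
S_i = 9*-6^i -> [9, -54, 324, -1944, 11664]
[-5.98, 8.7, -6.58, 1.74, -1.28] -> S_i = Random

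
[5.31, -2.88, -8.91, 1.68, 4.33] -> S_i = Random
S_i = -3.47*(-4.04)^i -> [-3.47, 14.02, -56.64, 228.81, -924.39]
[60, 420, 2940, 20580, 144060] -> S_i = 60*7^i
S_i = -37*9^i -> [-37, -333, -2997, -26973, -242757]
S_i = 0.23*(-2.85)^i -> [0.23, -0.66, 1.87, -5.32, 15.17]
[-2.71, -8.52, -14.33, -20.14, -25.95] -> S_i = -2.71 + -5.81*i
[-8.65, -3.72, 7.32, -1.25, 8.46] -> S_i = Random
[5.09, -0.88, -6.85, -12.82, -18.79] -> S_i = 5.09 + -5.97*i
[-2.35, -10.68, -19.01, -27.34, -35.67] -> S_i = -2.35 + -8.33*i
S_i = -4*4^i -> [-4, -16, -64, -256, -1024]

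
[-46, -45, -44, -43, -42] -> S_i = -46 + 1*i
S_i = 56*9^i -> [56, 504, 4536, 40824, 367416]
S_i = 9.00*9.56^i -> [9.0, 86.04, 822.54, 7863.51, 75175.11]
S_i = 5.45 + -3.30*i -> [5.45, 2.15, -1.15, -4.45, -7.75]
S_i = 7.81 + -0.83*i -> [7.81, 6.98, 6.15, 5.32, 4.49]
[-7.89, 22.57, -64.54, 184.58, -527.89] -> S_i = -7.89*(-2.86)^i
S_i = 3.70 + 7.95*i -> [3.7, 11.65, 19.6, 27.55, 35.5]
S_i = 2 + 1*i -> [2, 3, 4, 5, 6]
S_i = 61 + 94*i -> [61, 155, 249, 343, 437]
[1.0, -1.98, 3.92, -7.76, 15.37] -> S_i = 1.00*(-1.98)^i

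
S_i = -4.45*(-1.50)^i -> [-4.45, 6.68, -10.01, 15.02, -22.53]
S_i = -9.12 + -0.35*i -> [-9.12, -9.47, -9.82, -10.17, -10.52]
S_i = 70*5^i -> [70, 350, 1750, 8750, 43750]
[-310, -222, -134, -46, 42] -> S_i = -310 + 88*i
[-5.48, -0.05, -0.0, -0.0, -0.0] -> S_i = -5.48*0.01^i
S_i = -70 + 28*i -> [-70, -42, -14, 14, 42]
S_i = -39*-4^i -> [-39, 156, -624, 2496, -9984]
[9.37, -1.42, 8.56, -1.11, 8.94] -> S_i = Random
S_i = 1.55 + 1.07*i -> [1.55, 2.62, 3.69, 4.76, 5.83]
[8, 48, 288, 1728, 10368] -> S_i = 8*6^i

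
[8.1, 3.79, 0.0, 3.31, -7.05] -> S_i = Random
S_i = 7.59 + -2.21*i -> [7.59, 5.38, 3.17, 0.96, -1.25]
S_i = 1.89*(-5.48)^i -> [1.89, -10.36, 56.76, -311.03, 1704.45]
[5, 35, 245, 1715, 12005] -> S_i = 5*7^i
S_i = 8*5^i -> [8, 40, 200, 1000, 5000]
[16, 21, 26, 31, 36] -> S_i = 16 + 5*i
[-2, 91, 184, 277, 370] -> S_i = -2 + 93*i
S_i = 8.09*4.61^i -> [8.09, 37.29, 171.93, 792.59, 3653.86]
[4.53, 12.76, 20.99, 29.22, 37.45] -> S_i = 4.53 + 8.23*i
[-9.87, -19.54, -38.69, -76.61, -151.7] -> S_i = -9.87*1.98^i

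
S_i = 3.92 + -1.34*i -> [3.92, 2.58, 1.24, -0.1, -1.44]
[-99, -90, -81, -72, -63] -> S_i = -99 + 9*i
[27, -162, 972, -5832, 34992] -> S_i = 27*-6^i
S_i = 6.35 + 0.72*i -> [6.35, 7.07, 7.79, 8.51, 9.23]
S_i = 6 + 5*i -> [6, 11, 16, 21, 26]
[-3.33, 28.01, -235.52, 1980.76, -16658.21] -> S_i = -3.33*(-8.41)^i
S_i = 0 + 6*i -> [0, 6, 12, 18, 24]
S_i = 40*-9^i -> [40, -360, 3240, -29160, 262440]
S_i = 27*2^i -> [27, 54, 108, 216, 432]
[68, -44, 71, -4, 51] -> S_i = Random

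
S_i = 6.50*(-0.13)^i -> [6.5, -0.84, 0.11, -0.01, 0.0]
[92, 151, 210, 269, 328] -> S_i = 92 + 59*i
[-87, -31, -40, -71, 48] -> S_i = Random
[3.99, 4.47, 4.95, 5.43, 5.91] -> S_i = 3.99 + 0.48*i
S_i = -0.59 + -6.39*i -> [-0.59, -6.98, -13.37, -19.76, -26.15]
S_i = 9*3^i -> [9, 27, 81, 243, 729]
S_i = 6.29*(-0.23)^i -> [6.29, -1.45, 0.33, -0.08, 0.02]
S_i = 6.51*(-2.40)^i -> [6.51, -15.62, 37.5, -89.99, 215.99]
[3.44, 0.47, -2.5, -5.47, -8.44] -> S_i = 3.44 + -2.97*i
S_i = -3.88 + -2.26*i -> [-3.88, -6.14, -8.4, -10.66, -12.92]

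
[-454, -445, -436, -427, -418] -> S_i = -454 + 9*i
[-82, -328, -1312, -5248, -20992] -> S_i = -82*4^i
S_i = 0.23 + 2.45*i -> [0.23, 2.68, 5.13, 7.58, 10.03]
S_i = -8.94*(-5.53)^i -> [-8.94, 49.44, -273.39, 1511.86, -8360.61]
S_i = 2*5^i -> [2, 10, 50, 250, 1250]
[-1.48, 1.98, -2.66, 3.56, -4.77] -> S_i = -1.48*(-1.34)^i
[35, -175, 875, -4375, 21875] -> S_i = 35*-5^i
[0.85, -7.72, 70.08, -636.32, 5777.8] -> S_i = 0.85*(-9.08)^i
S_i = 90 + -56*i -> [90, 34, -22, -78, -134]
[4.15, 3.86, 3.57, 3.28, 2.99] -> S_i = 4.15 + -0.29*i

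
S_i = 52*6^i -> [52, 312, 1872, 11232, 67392]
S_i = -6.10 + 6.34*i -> [-6.1, 0.24, 6.58, 12.92, 19.26]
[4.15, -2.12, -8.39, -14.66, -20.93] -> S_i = 4.15 + -6.27*i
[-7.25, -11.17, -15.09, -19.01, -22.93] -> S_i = -7.25 + -3.92*i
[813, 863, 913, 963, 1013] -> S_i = 813 + 50*i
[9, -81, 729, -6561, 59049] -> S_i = 9*-9^i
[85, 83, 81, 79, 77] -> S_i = 85 + -2*i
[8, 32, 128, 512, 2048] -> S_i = 8*4^i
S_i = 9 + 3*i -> [9, 12, 15, 18, 21]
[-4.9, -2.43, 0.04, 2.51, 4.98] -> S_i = -4.90 + 2.47*i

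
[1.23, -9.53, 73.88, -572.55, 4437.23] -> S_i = 1.23*(-7.75)^i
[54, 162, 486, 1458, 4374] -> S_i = 54*3^i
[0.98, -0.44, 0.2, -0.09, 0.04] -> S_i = 0.98*(-0.45)^i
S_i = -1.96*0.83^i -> [-1.96, -1.63, -1.35, -1.12, -0.93]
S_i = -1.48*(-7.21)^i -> [-1.48, 10.67, -76.94, 554.71, -3999.47]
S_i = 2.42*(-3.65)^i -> [2.42, -8.83, 32.24, -117.68, 429.52]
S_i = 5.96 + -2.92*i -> [5.96, 3.04, 0.12, -2.8, -5.72]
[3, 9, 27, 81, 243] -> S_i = 3*3^i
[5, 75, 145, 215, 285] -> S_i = 5 + 70*i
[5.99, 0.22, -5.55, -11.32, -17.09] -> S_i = 5.99 + -5.77*i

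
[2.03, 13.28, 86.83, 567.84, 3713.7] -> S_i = 2.03*6.54^i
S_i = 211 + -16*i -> [211, 195, 179, 163, 147]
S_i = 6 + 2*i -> [6, 8, 10, 12, 14]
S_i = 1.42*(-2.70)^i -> [1.42, -3.83, 10.35, -27.95, 75.46]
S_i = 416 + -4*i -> [416, 412, 408, 404, 400]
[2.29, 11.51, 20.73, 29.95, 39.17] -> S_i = 2.29 + 9.22*i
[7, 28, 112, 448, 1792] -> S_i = 7*4^i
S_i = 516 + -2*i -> [516, 514, 512, 510, 508]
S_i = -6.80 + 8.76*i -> [-6.8, 1.96, 10.72, 19.48, 28.24]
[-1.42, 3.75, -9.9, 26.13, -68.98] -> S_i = -1.42*(-2.64)^i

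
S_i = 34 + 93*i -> [34, 127, 220, 313, 406]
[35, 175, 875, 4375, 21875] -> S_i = 35*5^i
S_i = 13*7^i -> [13, 91, 637, 4459, 31213]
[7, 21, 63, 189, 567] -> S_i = 7*3^i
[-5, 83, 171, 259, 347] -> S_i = -5 + 88*i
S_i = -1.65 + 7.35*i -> [-1.65, 5.7, 13.05, 20.4, 27.75]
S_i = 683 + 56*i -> [683, 739, 795, 851, 907]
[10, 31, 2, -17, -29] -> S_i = Random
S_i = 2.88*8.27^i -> [2.88, 23.82, 196.97, 1628.95, 13471.46]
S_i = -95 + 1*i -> [-95, -94, -93, -92, -91]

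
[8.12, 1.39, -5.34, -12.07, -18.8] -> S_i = 8.12 + -6.73*i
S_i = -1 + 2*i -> [-1, 1, 3, 5, 7]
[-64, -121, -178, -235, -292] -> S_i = -64 + -57*i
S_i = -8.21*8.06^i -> [-8.21, -66.17, -533.35, -4298.81, -34648.41]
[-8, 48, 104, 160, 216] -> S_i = -8 + 56*i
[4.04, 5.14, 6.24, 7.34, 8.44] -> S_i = 4.04 + 1.10*i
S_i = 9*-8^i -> [9, -72, 576, -4608, 36864]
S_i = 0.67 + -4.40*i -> [0.67, -3.73, -8.13, -12.53, -16.93]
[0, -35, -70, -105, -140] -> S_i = 0 + -35*i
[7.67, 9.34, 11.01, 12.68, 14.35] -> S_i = 7.67 + 1.67*i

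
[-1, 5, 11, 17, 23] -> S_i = -1 + 6*i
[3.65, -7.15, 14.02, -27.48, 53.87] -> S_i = 3.65*(-1.96)^i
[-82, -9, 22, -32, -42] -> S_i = Random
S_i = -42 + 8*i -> [-42, -34, -26, -18, -10]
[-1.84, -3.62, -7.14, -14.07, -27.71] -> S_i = -1.84*1.97^i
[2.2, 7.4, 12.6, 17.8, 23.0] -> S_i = 2.20 + 5.20*i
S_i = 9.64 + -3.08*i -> [9.64, 6.56, 3.48, 0.4, -2.68]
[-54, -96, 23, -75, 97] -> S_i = Random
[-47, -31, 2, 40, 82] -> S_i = Random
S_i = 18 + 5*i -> [18, 23, 28, 33, 38]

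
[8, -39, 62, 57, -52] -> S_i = Random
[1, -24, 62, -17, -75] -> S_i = Random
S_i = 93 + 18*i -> [93, 111, 129, 147, 165]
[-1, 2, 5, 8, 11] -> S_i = -1 + 3*i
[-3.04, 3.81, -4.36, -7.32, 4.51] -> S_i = Random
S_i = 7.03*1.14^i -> [7.03, 8.01, 9.14, 10.42, 11.87]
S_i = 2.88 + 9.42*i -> [2.88, 12.3, 21.72, 31.14, 40.56]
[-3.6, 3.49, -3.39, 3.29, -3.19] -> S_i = -3.60*(-0.97)^i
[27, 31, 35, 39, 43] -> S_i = 27 + 4*i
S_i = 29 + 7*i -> [29, 36, 43, 50, 57]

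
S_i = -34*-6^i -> [-34, 204, -1224, 7344, -44064]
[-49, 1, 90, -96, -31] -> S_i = Random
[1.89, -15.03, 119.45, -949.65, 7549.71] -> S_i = 1.89*(-7.95)^i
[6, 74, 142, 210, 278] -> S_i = 6 + 68*i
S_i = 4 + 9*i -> [4, 13, 22, 31, 40]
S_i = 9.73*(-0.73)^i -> [9.73, -7.1, 5.19, -3.79, 2.76]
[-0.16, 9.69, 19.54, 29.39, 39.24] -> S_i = -0.16 + 9.85*i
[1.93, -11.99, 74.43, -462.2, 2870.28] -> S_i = 1.93*(-6.21)^i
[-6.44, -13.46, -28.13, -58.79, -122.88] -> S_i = -6.44*2.09^i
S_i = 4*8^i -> [4, 32, 256, 2048, 16384]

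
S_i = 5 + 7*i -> [5, 12, 19, 26, 33]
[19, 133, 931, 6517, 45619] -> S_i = 19*7^i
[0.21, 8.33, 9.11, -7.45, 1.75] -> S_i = Random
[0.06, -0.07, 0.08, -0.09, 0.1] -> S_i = 0.06*(-1.15)^i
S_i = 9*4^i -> [9, 36, 144, 576, 2304]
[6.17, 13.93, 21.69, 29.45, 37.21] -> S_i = 6.17 + 7.76*i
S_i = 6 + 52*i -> [6, 58, 110, 162, 214]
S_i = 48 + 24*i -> [48, 72, 96, 120, 144]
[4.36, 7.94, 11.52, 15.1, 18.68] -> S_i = 4.36 + 3.58*i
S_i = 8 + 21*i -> [8, 29, 50, 71, 92]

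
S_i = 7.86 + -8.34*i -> [7.86, -0.48, -8.82, -17.16, -25.5]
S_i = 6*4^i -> [6, 24, 96, 384, 1536]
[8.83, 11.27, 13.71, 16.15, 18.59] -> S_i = 8.83 + 2.44*i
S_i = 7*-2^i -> [7, -14, 28, -56, 112]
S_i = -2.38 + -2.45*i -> [-2.38, -4.83, -7.28, -9.73, -12.18]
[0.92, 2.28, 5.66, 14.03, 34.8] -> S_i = 0.92*2.48^i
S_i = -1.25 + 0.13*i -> [-1.25, -1.12, -0.99, -0.86, -0.73]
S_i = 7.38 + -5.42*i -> [7.38, 1.96, -3.46, -8.88, -14.3]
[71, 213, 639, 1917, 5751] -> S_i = 71*3^i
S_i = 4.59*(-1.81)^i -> [4.59, -8.31, 15.04, -27.22, 49.26]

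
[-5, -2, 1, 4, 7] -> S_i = -5 + 3*i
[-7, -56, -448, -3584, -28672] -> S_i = -7*8^i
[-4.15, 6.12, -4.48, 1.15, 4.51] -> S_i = Random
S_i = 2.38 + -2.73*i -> [2.38, -0.35, -3.08, -5.81, -8.54]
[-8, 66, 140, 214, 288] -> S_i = -8 + 74*i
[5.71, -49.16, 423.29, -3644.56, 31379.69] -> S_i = 5.71*(-8.61)^i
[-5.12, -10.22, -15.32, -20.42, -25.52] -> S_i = -5.12 + -5.10*i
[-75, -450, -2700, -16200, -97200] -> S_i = -75*6^i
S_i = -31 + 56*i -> [-31, 25, 81, 137, 193]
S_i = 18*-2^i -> [18, -36, 72, -144, 288]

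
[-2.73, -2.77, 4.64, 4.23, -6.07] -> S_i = Random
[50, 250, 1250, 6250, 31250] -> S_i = 50*5^i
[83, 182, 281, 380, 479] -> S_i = 83 + 99*i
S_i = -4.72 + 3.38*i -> [-4.72, -1.34, 2.04, 5.42, 8.8]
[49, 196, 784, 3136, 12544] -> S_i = 49*4^i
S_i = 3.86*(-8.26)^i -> [3.86, -31.88, 263.36, -2175.34, 17968.32]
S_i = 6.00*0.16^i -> [6.0, 0.96, 0.15, 0.02, 0.0]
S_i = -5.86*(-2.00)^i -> [-5.86, 11.72, -23.44, 46.88, -93.76]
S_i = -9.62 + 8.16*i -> [-9.62, -1.46, 6.7, 14.86, 23.02]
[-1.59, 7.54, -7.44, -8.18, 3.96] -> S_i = Random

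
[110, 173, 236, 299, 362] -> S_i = 110 + 63*i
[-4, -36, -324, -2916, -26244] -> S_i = -4*9^i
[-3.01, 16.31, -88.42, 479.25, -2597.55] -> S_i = -3.01*(-5.42)^i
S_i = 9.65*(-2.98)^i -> [9.65, -28.76, 85.7, -255.37, 761.01]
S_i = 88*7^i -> [88, 616, 4312, 30184, 211288]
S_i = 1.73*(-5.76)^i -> [1.73, -9.96, 57.4, -330.61, 1904.3]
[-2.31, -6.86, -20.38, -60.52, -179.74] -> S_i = -2.31*2.97^i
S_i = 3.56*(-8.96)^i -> [3.56, -31.9, 285.8, -2560.79, 22944.68]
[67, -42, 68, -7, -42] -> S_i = Random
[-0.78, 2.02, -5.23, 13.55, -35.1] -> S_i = -0.78*(-2.59)^i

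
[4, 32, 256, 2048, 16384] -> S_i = 4*8^i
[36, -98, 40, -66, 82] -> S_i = Random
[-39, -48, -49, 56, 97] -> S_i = Random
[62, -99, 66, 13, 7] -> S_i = Random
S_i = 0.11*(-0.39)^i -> [0.11, -0.04, 0.02, -0.01, 0.0]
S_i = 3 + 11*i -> [3, 14, 25, 36, 47]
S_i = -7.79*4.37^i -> [-7.79, -34.04, -148.76, -650.1, -2840.95]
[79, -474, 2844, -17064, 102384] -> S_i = 79*-6^i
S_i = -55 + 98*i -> [-55, 43, 141, 239, 337]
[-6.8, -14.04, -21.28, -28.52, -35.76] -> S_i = -6.80 + -7.24*i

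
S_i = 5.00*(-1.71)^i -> [5.0, -8.55, 14.62, -25.0, 42.75]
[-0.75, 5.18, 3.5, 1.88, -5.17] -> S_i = Random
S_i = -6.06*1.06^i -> [-6.06, -6.42, -6.81, -7.22, -7.65]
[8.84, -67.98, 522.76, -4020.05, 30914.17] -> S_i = 8.84*(-7.69)^i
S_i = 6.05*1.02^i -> [6.05, 6.17, 6.29, 6.42, 6.55]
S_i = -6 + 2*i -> [-6, -4, -2, 0, 2]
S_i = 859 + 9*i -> [859, 868, 877, 886, 895]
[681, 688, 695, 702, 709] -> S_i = 681 + 7*i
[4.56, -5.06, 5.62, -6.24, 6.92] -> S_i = 4.56*(-1.11)^i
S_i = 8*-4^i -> [8, -32, 128, -512, 2048]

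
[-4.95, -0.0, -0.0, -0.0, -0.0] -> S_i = -4.95*0.00^i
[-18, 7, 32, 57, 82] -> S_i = -18 + 25*i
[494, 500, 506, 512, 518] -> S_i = 494 + 6*i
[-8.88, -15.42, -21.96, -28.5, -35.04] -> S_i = -8.88 + -6.54*i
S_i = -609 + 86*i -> [-609, -523, -437, -351, -265]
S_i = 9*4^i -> [9, 36, 144, 576, 2304]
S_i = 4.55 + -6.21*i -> [4.55, -1.66, -7.87, -14.08, -20.29]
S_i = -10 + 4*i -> [-10, -6, -2, 2, 6]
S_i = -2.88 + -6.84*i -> [-2.88, -9.72, -16.56, -23.4, -30.24]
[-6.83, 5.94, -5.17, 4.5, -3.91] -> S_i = -6.83*(-0.87)^i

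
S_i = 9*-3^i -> [9, -27, 81, -243, 729]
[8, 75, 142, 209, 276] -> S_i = 8 + 67*i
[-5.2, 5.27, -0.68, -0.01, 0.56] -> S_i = Random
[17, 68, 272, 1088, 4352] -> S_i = 17*4^i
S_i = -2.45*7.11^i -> [-2.45, -17.42, -123.85, -880.59, -6261.01]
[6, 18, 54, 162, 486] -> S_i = 6*3^i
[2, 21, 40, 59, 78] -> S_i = 2 + 19*i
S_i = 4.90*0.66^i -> [4.9, 3.23, 2.13, 1.41, 0.93]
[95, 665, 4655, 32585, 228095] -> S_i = 95*7^i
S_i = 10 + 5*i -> [10, 15, 20, 25, 30]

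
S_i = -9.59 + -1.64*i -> [-9.59, -11.23, -12.87, -14.51, -16.15]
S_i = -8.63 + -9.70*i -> [-8.63, -18.33, -28.03, -37.73, -47.43]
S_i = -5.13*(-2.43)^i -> [-5.13, 12.47, -30.29, 73.61, -178.87]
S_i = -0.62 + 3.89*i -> [-0.62, 3.27, 7.16, 11.05, 14.94]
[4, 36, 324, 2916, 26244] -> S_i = 4*9^i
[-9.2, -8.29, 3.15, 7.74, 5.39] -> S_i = Random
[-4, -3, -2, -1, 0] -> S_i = -4 + 1*i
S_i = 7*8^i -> [7, 56, 448, 3584, 28672]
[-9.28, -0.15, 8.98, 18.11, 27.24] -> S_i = -9.28 + 9.13*i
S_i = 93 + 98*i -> [93, 191, 289, 387, 485]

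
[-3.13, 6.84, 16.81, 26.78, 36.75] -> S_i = -3.13 + 9.97*i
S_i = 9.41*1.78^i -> [9.41, 16.75, 29.81, 53.07, 94.46]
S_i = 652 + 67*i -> [652, 719, 786, 853, 920]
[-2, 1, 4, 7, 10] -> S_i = -2 + 3*i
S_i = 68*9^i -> [68, 612, 5508, 49572, 446148]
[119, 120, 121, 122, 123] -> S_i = 119 + 1*i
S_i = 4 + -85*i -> [4, -81, -166, -251, -336]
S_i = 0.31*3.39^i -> [0.31, 1.05, 3.56, 12.08, 40.94]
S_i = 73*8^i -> [73, 584, 4672, 37376, 299008]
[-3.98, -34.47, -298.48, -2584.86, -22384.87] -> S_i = -3.98*8.66^i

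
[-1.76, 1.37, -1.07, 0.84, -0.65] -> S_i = -1.76*(-0.78)^i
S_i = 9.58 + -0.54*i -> [9.58, 9.04, 8.5, 7.96, 7.42]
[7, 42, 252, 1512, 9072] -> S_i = 7*6^i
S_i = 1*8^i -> [1, 8, 64, 512, 4096]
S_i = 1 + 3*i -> [1, 4, 7, 10, 13]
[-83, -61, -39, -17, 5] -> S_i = -83 + 22*i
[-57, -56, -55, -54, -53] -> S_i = -57 + 1*i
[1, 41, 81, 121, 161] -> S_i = 1 + 40*i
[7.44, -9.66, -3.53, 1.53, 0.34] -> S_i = Random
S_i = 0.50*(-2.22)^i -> [0.5, -1.11, 2.46, -5.47, 12.14]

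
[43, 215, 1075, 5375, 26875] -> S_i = 43*5^i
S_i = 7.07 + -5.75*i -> [7.07, 1.32, -4.43, -10.18, -15.93]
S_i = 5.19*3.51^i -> [5.19, 18.22, 63.94, 224.43, 787.76]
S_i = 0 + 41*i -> [0, 41, 82, 123, 164]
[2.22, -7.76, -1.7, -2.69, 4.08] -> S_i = Random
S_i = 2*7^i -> [2, 14, 98, 686, 4802]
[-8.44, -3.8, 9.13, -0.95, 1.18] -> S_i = Random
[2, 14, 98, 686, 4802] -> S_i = 2*7^i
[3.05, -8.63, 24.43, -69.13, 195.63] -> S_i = 3.05*(-2.83)^i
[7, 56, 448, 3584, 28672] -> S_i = 7*8^i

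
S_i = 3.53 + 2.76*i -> [3.53, 6.29, 9.05, 11.81, 14.57]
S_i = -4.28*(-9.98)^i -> [-4.28, 42.71, -426.29, 4254.37, -42458.63]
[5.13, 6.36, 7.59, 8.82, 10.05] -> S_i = 5.13 + 1.23*i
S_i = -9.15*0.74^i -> [-9.15, -6.77, -5.01, -3.71, -2.74]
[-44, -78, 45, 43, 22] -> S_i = Random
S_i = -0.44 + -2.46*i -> [-0.44, -2.9, -5.36, -7.82, -10.28]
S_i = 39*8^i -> [39, 312, 2496, 19968, 159744]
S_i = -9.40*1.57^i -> [-9.4, -14.76, -23.17, -36.38, -57.11]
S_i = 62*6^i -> [62, 372, 2232, 13392, 80352]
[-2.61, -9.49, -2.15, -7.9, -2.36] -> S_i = Random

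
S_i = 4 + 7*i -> [4, 11, 18, 25, 32]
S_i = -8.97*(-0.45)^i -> [-8.97, 4.04, -1.82, 0.82, -0.37]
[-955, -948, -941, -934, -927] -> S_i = -955 + 7*i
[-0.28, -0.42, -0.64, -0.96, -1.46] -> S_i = -0.28*1.51^i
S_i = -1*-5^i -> [-1, 5, -25, 125, -625]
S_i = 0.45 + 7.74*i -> [0.45, 8.19, 15.93, 23.67, 31.41]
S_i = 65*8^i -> [65, 520, 4160, 33280, 266240]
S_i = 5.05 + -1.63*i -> [5.05, 3.42, 1.79, 0.16, -1.47]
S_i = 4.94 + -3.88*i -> [4.94, 1.06, -2.82, -6.7, -10.58]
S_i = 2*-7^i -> [2, -14, 98, -686, 4802]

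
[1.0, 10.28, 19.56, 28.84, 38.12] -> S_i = 1.00 + 9.28*i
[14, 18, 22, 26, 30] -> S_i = 14 + 4*i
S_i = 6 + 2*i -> [6, 8, 10, 12, 14]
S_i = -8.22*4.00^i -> [-8.22, -32.88, -131.52, -526.08, -2104.32]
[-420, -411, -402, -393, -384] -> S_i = -420 + 9*i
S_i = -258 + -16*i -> [-258, -274, -290, -306, -322]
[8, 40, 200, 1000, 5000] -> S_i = 8*5^i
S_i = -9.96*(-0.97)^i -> [-9.96, 9.66, -9.37, 9.09, -8.82]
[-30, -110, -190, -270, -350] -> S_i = -30 + -80*i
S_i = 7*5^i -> [7, 35, 175, 875, 4375]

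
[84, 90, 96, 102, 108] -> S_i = 84 + 6*i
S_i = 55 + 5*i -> [55, 60, 65, 70, 75]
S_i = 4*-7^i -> [4, -28, 196, -1372, 9604]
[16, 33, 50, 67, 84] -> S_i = 16 + 17*i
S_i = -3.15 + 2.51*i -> [-3.15, -0.64, 1.87, 4.38, 6.89]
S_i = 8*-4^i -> [8, -32, 128, -512, 2048]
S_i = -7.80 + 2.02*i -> [-7.8, -5.78, -3.76, -1.74, 0.28]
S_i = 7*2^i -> [7, 14, 28, 56, 112]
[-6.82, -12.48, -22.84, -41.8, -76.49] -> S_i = -6.82*1.83^i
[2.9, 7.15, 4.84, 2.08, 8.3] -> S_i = Random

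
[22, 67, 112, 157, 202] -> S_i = 22 + 45*i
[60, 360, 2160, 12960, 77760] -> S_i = 60*6^i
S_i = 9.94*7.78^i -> [9.94, 77.33, 601.65, 4680.85, 36417.05]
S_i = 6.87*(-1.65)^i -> [6.87, -11.34, 18.7, -30.86, 50.92]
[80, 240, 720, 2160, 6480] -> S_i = 80*3^i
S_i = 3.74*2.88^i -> [3.74, 10.77, 31.02, 89.34, 257.3]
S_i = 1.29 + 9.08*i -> [1.29, 10.37, 19.45, 28.53, 37.61]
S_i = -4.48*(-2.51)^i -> [-4.48, 11.24, -28.22, 70.84, -177.82]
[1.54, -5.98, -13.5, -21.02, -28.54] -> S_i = 1.54 + -7.52*i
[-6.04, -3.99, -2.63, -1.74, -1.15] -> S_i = -6.04*0.66^i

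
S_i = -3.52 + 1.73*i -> [-3.52, -1.79, -0.06, 1.67, 3.4]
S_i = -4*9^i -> [-4, -36, -324, -2916, -26244]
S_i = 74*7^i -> [74, 518, 3626, 25382, 177674]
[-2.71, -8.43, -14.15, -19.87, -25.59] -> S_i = -2.71 + -5.72*i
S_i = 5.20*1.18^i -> [5.2, 6.14, 7.24, 8.54, 10.08]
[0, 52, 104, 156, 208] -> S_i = 0 + 52*i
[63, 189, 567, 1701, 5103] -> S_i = 63*3^i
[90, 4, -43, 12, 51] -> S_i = Random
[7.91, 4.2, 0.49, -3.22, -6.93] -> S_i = 7.91 + -3.71*i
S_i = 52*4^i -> [52, 208, 832, 3328, 13312]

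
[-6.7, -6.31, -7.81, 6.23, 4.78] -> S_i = Random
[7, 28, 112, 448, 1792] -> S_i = 7*4^i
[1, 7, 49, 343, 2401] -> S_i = 1*7^i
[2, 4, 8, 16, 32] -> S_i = 2*2^i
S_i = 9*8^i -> [9, 72, 576, 4608, 36864]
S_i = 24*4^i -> [24, 96, 384, 1536, 6144]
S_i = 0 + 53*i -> [0, 53, 106, 159, 212]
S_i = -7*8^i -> [-7, -56, -448, -3584, -28672]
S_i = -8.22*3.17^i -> [-8.22, -26.06, -82.6, -261.85, -830.06]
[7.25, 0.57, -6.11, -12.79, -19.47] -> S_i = 7.25 + -6.68*i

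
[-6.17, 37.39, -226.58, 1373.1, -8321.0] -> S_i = -6.17*(-6.06)^i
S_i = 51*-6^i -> [51, -306, 1836, -11016, 66096]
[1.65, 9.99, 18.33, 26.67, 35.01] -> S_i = 1.65 + 8.34*i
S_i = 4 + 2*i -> [4, 6, 8, 10, 12]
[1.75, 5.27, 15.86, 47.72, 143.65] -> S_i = 1.75*3.01^i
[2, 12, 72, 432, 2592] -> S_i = 2*6^i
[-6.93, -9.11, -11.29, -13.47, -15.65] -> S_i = -6.93 + -2.18*i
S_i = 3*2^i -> [3, 6, 12, 24, 48]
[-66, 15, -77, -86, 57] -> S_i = Random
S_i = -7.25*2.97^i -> [-7.25, -21.53, -63.95, -189.94, -564.11]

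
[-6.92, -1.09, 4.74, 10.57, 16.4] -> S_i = -6.92 + 5.83*i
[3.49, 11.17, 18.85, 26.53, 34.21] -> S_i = 3.49 + 7.68*i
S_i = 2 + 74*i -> [2, 76, 150, 224, 298]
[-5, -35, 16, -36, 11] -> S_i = Random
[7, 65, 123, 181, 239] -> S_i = 7 + 58*i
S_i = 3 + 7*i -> [3, 10, 17, 24, 31]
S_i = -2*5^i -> [-2, -10, -50, -250, -1250]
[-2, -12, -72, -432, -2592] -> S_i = -2*6^i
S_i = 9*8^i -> [9, 72, 576, 4608, 36864]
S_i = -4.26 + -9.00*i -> [-4.26, -13.26, -22.26, -31.26, -40.26]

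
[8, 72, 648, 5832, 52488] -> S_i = 8*9^i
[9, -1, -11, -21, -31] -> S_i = 9 + -10*i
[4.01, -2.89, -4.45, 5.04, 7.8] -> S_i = Random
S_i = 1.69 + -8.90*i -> [1.69, -7.21, -16.11, -25.01, -33.91]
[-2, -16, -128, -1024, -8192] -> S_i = -2*8^i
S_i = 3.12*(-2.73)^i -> [3.12, -8.52, 23.25, -63.48, 173.3]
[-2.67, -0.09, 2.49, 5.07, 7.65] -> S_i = -2.67 + 2.58*i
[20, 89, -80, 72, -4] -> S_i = Random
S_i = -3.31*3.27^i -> [-3.31, -10.82, -35.39, -115.74, -378.46]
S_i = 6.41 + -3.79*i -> [6.41, 2.62, -1.17, -4.96, -8.75]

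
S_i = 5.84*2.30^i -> [5.84, 13.43, 30.89, 71.06, 163.43]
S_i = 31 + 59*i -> [31, 90, 149, 208, 267]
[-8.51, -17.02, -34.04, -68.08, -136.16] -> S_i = -8.51*2.00^i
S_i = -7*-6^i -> [-7, 42, -252, 1512, -9072]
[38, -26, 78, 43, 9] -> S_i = Random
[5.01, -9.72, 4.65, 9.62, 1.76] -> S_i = Random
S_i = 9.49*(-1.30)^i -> [9.49, -12.34, 16.04, -20.85, 27.1]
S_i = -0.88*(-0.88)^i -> [-0.88, 0.77, -0.68, 0.6, -0.53]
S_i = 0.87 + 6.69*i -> [0.87, 7.56, 14.25, 20.94, 27.63]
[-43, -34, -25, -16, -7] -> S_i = -43 + 9*i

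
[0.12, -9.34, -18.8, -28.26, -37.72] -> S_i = 0.12 + -9.46*i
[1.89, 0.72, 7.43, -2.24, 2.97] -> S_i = Random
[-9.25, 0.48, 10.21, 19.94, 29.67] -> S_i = -9.25 + 9.73*i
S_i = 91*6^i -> [91, 546, 3276, 19656, 117936]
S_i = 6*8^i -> [6, 48, 384, 3072, 24576]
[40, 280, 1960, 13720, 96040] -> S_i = 40*7^i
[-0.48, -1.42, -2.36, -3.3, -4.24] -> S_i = -0.48 + -0.94*i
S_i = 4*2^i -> [4, 8, 16, 32, 64]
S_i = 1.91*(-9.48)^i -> [1.91, -18.11, 171.65, -1627.27, 15426.48]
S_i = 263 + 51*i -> [263, 314, 365, 416, 467]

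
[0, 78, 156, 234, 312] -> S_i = 0 + 78*i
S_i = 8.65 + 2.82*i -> [8.65, 11.47, 14.29, 17.11, 19.93]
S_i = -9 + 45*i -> [-9, 36, 81, 126, 171]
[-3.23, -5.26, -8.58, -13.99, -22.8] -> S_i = -3.23*1.63^i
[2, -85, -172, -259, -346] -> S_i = 2 + -87*i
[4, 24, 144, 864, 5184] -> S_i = 4*6^i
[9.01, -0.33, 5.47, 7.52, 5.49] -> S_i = Random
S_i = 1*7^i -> [1, 7, 49, 343, 2401]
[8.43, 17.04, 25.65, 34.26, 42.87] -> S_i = 8.43 + 8.61*i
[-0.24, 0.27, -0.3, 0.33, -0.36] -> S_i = -0.24*(-1.11)^i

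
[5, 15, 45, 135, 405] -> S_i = 5*3^i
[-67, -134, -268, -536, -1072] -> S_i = -67*2^i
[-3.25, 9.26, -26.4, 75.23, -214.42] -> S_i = -3.25*(-2.85)^i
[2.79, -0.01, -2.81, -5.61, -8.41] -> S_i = 2.79 + -2.80*i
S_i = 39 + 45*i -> [39, 84, 129, 174, 219]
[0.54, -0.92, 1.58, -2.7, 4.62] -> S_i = 0.54*(-1.71)^i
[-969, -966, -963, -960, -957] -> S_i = -969 + 3*i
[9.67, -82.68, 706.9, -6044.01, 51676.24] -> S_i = 9.67*(-8.55)^i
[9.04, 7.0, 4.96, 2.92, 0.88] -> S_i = 9.04 + -2.04*i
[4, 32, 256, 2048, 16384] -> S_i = 4*8^i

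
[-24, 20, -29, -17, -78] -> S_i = Random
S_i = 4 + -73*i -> [4, -69, -142, -215, -288]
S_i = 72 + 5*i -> [72, 77, 82, 87, 92]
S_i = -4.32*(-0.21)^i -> [-4.32, 0.91, -0.19, 0.04, -0.01]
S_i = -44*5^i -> [-44, -220, -1100, -5500, -27500]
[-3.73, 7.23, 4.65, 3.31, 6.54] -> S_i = Random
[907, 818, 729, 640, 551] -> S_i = 907 + -89*i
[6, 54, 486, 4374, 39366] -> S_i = 6*9^i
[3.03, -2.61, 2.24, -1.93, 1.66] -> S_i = 3.03*(-0.86)^i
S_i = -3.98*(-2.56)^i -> [-3.98, 10.19, -26.08, 66.77, -170.94]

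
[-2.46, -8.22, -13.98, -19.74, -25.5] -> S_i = -2.46 + -5.76*i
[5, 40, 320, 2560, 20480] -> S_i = 5*8^i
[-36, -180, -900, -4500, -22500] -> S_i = -36*5^i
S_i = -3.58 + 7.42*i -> [-3.58, 3.84, 11.26, 18.68, 26.1]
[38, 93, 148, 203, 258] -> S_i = 38 + 55*i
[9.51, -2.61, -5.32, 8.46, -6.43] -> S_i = Random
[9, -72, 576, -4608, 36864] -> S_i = 9*-8^i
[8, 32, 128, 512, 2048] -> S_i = 8*4^i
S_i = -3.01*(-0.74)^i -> [-3.01, 2.23, -1.65, 1.22, -0.9]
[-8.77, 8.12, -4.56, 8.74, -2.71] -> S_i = Random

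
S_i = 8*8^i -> [8, 64, 512, 4096, 32768]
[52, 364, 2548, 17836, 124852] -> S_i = 52*7^i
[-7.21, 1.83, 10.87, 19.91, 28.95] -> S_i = -7.21 + 9.04*i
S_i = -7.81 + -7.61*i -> [-7.81, -15.42, -23.03, -30.64, -38.25]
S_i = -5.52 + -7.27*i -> [-5.52, -12.79, -20.06, -27.33, -34.6]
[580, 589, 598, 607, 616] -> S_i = 580 + 9*i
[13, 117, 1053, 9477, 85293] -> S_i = 13*9^i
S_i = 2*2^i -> [2, 4, 8, 16, 32]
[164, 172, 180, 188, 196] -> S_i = 164 + 8*i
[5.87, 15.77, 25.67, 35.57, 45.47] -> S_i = 5.87 + 9.90*i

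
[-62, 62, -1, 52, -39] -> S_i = Random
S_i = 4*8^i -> [4, 32, 256, 2048, 16384]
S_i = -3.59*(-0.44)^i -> [-3.59, 1.58, -0.7, 0.31, -0.13]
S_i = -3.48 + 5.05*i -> [-3.48, 1.57, 6.62, 11.67, 16.72]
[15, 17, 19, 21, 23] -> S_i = 15 + 2*i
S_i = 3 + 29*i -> [3, 32, 61, 90, 119]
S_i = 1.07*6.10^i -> [1.07, 6.53, 39.81, 242.87, 1481.5]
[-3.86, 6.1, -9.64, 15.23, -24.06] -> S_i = -3.86*(-1.58)^i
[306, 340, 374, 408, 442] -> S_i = 306 + 34*i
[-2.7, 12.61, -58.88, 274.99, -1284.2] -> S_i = -2.70*(-4.67)^i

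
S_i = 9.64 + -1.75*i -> [9.64, 7.89, 6.14, 4.39, 2.64]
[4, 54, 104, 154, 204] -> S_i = 4 + 50*i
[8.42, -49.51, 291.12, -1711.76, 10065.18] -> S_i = 8.42*(-5.88)^i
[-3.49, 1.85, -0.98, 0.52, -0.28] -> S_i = -3.49*(-0.53)^i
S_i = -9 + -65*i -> [-9, -74, -139, -204, -269]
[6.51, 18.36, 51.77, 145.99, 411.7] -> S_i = 6.51*2.82^i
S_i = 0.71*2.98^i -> [0.71, 2.12, 6.31, 18.79, 55.99]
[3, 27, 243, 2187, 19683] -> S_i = 3*9^i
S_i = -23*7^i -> [-23, -161, -1127, -7889, -55223]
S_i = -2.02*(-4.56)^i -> [-2.02, 9.21, -42.0, 191.53, -873.4]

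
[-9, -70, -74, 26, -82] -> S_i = Random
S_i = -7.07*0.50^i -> [-7.07, -3.54, -1.77, -0.88, -0.44]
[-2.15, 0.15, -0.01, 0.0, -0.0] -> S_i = -2.15*(-0.07)^i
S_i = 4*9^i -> [4, 36, 324, 2916, 26244]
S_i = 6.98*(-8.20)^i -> [6.98, -57.24, 469.34, -3848.55, 31558.1]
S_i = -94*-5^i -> [-94, 470, -2350, 11750, -58750]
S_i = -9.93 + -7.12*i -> [-9.93, -17.05, -24.17, -31.29, -38.41]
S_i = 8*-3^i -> [8, -24, 72, -216, 648]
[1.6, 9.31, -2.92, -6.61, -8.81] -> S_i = Random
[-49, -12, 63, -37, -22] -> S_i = Random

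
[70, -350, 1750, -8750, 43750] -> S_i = 70*-5^i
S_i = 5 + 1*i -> [5, 6, 7, 8, 9]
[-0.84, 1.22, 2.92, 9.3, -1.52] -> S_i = Random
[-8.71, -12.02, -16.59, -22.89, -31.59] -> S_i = -8.71*1.38^i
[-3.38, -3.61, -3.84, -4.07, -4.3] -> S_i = -3.38 + -0.23*i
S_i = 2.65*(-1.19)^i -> [2.65, -3.15, 3.75, -4.47, 5.31]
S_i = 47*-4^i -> [47, -188, 752, -3008, 12032]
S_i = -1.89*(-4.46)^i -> [-1.89, 8.43, -37.6, 167.67, -747.83]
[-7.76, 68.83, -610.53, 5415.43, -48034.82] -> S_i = -7.76*(-8.87)^i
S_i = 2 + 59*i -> [2, 61, 120, 179, 238]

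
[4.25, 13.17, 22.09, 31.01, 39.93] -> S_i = 4.25 + 8.92*i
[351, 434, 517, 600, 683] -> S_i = 351 + 83*i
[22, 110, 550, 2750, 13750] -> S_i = 22*5^i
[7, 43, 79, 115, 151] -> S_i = 7 + 36*i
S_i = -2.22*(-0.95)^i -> [-2.22, 2.11, -2.0, 1.9, -1.81]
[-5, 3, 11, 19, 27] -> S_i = -5 + 8*i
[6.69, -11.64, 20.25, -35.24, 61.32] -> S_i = 6.69*(-1.74)^i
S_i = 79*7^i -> [79, 553, 3871, 27097, 189679]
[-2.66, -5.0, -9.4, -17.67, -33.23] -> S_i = -2.66*1.88^i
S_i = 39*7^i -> [39, 273, 1911, 13377, 93639]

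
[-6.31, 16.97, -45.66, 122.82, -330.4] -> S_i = -6.31*(-2.69)^i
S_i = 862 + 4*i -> [862, 866, 870, 874, 878]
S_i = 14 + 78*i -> [14, 92, 170, 248, 326]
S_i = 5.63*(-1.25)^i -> [5.63, -7.04, 8.8, -11.0, 13.75]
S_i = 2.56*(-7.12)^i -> [2.56, -18.23, 129.78, -924.02, 6579.0]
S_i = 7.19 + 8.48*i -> [7.19, 15.67, 24.15, 32.63, 41.11]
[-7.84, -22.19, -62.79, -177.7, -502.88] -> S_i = -7.84*2.83^i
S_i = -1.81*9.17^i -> [-1.81, -16.6, -152.2, -1395.68, -12798.41]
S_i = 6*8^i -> [6, 48, 384, 3072, 24576]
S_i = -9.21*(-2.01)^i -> [-9.21, 18.51, -37.21, 74.79, -150.33]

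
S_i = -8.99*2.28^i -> [-8.99, -20.5, -46.73, -106.55, -242.94]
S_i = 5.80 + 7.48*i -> [5.8, 13.28, 20.76, 28.24, 35.72]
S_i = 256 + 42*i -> [256, 298, 340, 382, 424]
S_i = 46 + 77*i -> [46, 123, 200, 277, 354]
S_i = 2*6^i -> [2, 12, 72, 432, 2592]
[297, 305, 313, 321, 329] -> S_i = 297 + 8*i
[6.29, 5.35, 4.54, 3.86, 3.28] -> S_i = 6.29*0.85^i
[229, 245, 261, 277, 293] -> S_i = 229 + 16*i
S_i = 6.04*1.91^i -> [6.04, 11.54, 22.03, 42.09, 80.38]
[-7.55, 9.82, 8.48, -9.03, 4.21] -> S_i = Random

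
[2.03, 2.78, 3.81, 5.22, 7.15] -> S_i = 2.03*1.37^i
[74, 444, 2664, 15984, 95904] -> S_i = 74*6^i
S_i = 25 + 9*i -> [25, 34, 43, 52, 61]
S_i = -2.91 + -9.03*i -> [-2.91, -11.94, -20.97, -30.0, -39.03]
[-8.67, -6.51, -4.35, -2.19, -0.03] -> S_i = -8.67 + 2.16*i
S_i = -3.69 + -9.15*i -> [-3.69, -12.84, -21.99, -31.14, -40.29]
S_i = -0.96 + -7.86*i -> [-0.96, -8.82, -16.68, -24.54, -32.4]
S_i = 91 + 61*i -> [91, 152, 213, 274, 335]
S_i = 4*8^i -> [4, 32, 256, 2048, 16384]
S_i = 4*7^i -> [4, 28, 196, 1372, 9604]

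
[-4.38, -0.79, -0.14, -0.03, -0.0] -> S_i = -4.38*0.18^i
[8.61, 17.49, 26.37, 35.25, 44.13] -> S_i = 8.61 + 8.88*i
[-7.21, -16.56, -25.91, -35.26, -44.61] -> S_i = -7.21 + -9.35*i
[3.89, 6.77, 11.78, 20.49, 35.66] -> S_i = 3.89*1.74^i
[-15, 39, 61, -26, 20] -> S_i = Random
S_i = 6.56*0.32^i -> [6.56, 2.1, 0.67, 0.21, 0.07]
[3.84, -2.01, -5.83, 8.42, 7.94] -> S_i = Random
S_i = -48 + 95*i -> [-48, 47, 142, 237, 332]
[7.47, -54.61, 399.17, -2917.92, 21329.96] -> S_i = 7.47*(-7.31)^i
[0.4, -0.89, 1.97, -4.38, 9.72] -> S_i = 0.40*(-2.22)^i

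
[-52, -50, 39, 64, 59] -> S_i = Random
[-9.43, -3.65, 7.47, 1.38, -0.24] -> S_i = Random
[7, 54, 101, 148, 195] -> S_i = 7 + 47*i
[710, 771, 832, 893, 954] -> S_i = 710 + 61*i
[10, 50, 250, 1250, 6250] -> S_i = 10*5^i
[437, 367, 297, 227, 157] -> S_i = 437 + -70*i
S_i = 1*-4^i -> [1, -4, 16, -64, 256]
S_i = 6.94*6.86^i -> [6.94, 47.61, 326.59, 2240.43, 15369.37]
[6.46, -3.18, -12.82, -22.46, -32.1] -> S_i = 6.46 + -9.64*i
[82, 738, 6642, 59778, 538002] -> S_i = 82*9^i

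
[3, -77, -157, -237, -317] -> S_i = 3 + -80*i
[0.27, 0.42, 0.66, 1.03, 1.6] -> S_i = 0.27*1.56^i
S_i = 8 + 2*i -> [8, 10, 12, 14, 16]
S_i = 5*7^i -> [5, 35, 245, 1715, 12005]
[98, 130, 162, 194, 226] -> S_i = 98 + 32*i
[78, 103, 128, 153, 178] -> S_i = 78 + 25*i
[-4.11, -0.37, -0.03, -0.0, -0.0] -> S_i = -4.11*0.09^i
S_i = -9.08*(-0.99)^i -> [-9.08, 8.99, -8.9, 8.81, -8.72]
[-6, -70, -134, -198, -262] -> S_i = -6 + -64*i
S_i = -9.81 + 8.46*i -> [-9.81, -1.35, 7.11, 15.57, 24.03]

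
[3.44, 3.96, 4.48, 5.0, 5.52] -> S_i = 3.44 + 0.52*i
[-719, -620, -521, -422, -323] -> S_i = -719 + 99*i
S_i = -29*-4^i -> [-29, 116, -464, 1856, -7424]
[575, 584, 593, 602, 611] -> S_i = 575 + 9*i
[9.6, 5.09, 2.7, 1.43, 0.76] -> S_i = 9.60*0.53^i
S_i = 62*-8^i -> [62, -496, 3968, -31744, 253952]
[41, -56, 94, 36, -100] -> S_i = Random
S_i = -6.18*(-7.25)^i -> [-6.18, 44.8, -324.84, 2355.06, -17074.21]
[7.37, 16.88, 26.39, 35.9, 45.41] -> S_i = 7.37 + 9.51*i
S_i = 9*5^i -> [9, 45, 225, 1125, 5625]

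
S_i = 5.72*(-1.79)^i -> [5.72, -10.24, 18.33, -32.81, 58.72]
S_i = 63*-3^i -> [63, -189, 567, -1701, 5103]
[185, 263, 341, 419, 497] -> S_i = 185 + 78*i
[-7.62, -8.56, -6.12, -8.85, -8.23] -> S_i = Random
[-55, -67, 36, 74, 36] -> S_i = Random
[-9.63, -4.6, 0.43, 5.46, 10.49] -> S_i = -9.63 + 5.03*i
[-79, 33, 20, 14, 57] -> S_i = Random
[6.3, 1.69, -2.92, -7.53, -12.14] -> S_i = 6.30 + -4.61*i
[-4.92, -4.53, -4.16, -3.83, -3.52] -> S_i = -4.92*0.92^i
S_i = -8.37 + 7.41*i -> [-8.37, -0.96, 6.45, 13.86, 21.27]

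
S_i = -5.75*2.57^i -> [-5.75, -14.78, -37.98, -97.6, -250.84]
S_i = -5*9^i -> [-5, -45, -405, -3645, -32805]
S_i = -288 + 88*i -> [-288, -200, -112, -24, 64]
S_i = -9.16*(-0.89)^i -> [-9.16, 8.15, -7.26, 6.46, -5.75]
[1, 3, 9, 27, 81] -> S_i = 1*3^i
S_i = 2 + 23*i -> [2, 25, 48, 71, 94]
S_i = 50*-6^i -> [50, -300, 1800, -10800, 64800]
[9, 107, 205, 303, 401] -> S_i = 9 + 98*i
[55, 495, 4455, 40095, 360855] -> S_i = 55*9^i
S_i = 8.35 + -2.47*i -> [8.35, 5.88, 3.41, 0.94, -1.53]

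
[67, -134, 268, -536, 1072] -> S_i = 67*-2^i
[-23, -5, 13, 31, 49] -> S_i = -23 + 18*i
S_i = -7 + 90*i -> [-7, 83, 173, 263, 353]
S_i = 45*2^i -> [45, 90, 180, 360, 720]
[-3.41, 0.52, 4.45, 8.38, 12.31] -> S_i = -3.41 + 3.93*i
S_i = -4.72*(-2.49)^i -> [-4.72, 11.75, -29.26, 72.87, -181.44]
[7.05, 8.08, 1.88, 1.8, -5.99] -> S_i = Random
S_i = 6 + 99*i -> [6, 105, 204, 303, 402]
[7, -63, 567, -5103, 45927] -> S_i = 7*-9^i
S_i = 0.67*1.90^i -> [0.67, 1.27, 2.42, 4.6, 8.73]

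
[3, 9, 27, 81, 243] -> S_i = 3*3^i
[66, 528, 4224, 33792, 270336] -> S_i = 66*8^i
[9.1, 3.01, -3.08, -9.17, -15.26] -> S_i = 9.10 + -6.09*i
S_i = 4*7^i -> [4, 28, 196, 1372, 9604]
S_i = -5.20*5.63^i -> [-5.2, -29.28, -164.82, -927.96, -5224.41]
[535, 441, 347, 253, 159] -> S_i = 535 + -94*i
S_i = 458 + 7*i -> [458, 465, 472, 479, 486]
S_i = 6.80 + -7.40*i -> [6.8, -0.6, -8.0, -15.4, -22.8]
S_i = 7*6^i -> [7, 42, 252, 1512, 9072]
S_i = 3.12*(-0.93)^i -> [3.12, -2.9, 2.7, -2.51, 2.33]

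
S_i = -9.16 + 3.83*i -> [-9.16, -5.33, -1.5, 2.33, 6.16]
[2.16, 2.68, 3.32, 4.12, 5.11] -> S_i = 2.16*1.24^i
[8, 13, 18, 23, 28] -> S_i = 8 + 5*i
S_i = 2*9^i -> [2, 18, 162, 1458, 13122]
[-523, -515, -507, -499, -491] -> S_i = -523 + 8*i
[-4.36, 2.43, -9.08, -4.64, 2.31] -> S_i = Random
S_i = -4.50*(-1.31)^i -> [-4.5, 5.9, -7.72, 10.12, -13.25]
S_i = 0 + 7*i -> [0, 7, 14, 21, 28]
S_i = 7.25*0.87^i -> [7.25, 6.31, 5.49, 4.77, 4.15]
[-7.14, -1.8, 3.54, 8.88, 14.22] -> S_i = -7.14 + 5.34*i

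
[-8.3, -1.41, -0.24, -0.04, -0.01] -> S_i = -8.30*0.17^i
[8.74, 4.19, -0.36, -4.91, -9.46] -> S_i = 8.74 + -4.55*i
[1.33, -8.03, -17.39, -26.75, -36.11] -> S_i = 1.33 + -9.36*i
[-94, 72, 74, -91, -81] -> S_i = Random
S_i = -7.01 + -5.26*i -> [-7.01, -12.27, -17.53, -22.79, -28.05]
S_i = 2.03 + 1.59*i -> [2.03, 3.62, 5.21, 6.8, 8.39]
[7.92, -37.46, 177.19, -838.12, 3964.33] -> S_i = 7.92*(-4.73)^i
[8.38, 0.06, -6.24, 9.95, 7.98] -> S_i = Random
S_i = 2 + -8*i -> [2, -6, -14, -22, -30]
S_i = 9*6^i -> [9, 54, 324, 1944, 11664]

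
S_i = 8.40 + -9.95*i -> [8.4, -1.55, -11.5, -21.45, -31.4]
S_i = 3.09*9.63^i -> [3.09, 29.76, 286.56, 2759.54, 26574.41]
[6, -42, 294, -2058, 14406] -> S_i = 6*-7^i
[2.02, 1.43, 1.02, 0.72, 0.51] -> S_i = 2.02*0.71^i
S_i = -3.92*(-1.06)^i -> [-3.92, 4.16, -4.4, 4.67, -4.95]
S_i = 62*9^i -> [62, 558, 5022, 45198, 406782]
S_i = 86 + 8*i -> [86, 94, 102, 110, 118]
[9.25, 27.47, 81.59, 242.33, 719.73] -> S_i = 9.25*2.97^i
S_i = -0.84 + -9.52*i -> [-0.84, -10.36, -19.88, -29.4, -38.92]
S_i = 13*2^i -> [13, 26, 52, 104, 208]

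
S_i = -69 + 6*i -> [-69, -63, -57, -51, -45]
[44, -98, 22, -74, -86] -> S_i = Random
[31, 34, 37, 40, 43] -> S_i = 31 + 3*i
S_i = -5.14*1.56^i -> [-5.14, -8.02, -12.51, -19.51, -30.44]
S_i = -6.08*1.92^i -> [-6.08, -11.67, -22.41, -43.03, -82.62]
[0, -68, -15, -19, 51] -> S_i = Random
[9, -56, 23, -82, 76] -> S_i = Random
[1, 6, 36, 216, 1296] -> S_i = 1*6^i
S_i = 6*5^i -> [6, 30, 150, 750, 3750]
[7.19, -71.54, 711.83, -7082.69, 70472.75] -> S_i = 7.19*(-9.95)^i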